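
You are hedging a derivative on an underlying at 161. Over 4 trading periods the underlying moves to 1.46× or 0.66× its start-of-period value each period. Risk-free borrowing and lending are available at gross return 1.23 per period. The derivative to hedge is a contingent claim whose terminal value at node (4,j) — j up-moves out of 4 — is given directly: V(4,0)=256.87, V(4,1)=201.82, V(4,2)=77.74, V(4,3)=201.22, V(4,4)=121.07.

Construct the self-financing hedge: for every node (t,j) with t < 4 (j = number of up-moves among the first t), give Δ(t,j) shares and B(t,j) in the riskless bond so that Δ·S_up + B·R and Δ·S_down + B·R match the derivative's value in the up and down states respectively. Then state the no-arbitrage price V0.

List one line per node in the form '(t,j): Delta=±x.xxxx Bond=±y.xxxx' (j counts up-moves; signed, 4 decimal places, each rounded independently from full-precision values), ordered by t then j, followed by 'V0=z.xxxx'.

Risk-neutral probability p* = (R−d)/(u−d) = (1.23−0.66)/(1.46−0.66) = 0.7125.
Payoff layer (t=4): V(4,0)=256.8700, V(4,1)=201.8200, V(4,2)=77.7400, V(4,3)=201.2200, V(4,4)=121.0700
Node (3,0) S=46.2869: V=(p*·201.8200+(1−p*)·256.8700)/1.23=176.9487; Δ=(201.8200−256.8700)/(67.5788−30.5493)=-1.4867; B=V−Δ·S=245.7612
Node (3,1) S=102.3921: V=(p*·77.7400+(1−p*)·201.8200)/1.23=92.2057; Δ=(77.7400−201.8200)/(149.4925−67.5788)=-1.5148; B=V−Δ·S=247.3057
Node (3,2) S=226.5038: V=(p*·201.2200+(1−p*)·77.7400)/1.23=134.7313; Δ=(201.2200−77.7400)/(330.6956−149.4925)=0.6814; B=V−Δ·S=-19.6187
Node (3,3) S=501.0539: V=(p*·121.0700+(1−p*)·201.2200)/1.23=117.1651; Δ=(121.0700−201.2200)/(731.5387−330.6956)=-0.2000; B=V−Δ·S=217.3526
Node (2,0) S=70.1316: V=(p*·92.2057+(1−p*)·176.9487)/1.23=94.7718; Δ=(92.2057−176.9487)/(102.3921−46.2869)=-1.5104; B=V−Δ·S=200.7005
Node (2,1) S=155.1396: V=(p*·134.7313+(1−p*)·92.2057)/1.23=99.5977; Δ=(134.7313−92.2057)/(226.5038−102.3921)=0.3426; B=V−Δ·S=46.4407
Node (2,2) S=343.1876: V=(p*·117.1651+(1−p*)·134.7313)/1.23=99.3621; Δ=(117.1651−134.7313)/(501.0539−226.5038)=-0.0640; B=V−Δ·S=121.3198
Node (1,0) S=106.2600: V=(p*·99.5977+(1−p*)·94.7718)/1.23=79.8457; Δ=(99.5977−94.7718)/(155.1396−70.1316)=0.0568; B=V−Δ·S=73.8133
Node (1,1) S=235.0600: V=(p*·99.3621+(1−p*)·99.5977)/1.23=80.8373; Δ=(99.3621−99.5977)/(343.1876−155.1396)=-0.0013; B=V−Δ·S=81.1318
Node (0,0) S=161.0000: V=(p*·80.8373+(1−p*)·79.8457)/1.23=65.4896; Δ=(80.8373−79.8457)/(235.0600−106.2600)=0.0077; B=V−Δ·S=64.2502
Check: Δ(0,0)·S0 + B(0,0) = 65.4896 = V0.

(0,0): Delta=0.0077 Bond=64.2502
(1,0): Delta=0.0568 Bond=73.8133
(1,1): Delta=-0.0013 Bond=81.1318
(2,0): Delta=-1.5104 Bond=200.7005
(2,1): Delta=0.3426 Bond=46.4407
(2,2): Delta=-0.0640 Bond=121.3198
(3,0): Delta=-1.4867 Bond=245.7612
(3,1): Delta=-1.5148 Bond=247.3057
(3,2): Delta=0.6814 Bond=-19.6187
(3,3): Delta=-0.2000 Bond=217.3526
V0=65.4896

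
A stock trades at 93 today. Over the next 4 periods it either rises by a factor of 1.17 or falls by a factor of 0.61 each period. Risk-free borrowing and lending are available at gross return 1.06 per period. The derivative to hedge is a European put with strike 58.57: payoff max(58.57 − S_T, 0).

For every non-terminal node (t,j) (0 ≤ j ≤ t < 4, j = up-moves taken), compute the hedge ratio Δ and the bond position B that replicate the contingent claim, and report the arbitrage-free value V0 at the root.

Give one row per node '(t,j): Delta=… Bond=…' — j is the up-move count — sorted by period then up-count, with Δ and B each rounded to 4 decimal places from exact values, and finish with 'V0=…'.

Risk-neutral probability p* = (R−d)/(u−d) = (1.06−0.61)/(1.17−0.61) = 0.8036.
At expiry t=4: V(4,0)=45.6934, V(4,1)=33.8722, V(4,2)=11.1988, V(4,3)=0.0000, V(4,4)=0.0000
(3,0): S=21.1092. Δ = (V_up−V_dn)/(S_up−S_dn) = (33.8722−45.6934)/(24.6978−12.8766) = -1.0000. V = [p*·33.8722 + (1−p*)·45.6934]/1.06 = 34.1455. B = V − Δ·S = 55.2547.
(3,1): S=40.4882. Δ = (V_up−V_dn)/(S_up−S_dn) = (11.1988−33.8722)/(47.3712−24.6978) = -1.0000. V = [p*·11.1988 + (1−p*)·33.8722]/1.06 = 14.7665. B = V − Δ·S = 55.2547.
(3,2): S=77.6577. Δ = (V_up−V_dn)/(S_up−S_dn) = (0.0000−11.1988)/(90.8595−47.3712) = -0.2575. V = [p*·0.0000 + (1−p*)·11.1988]/1.06 = 2.0753. B = V − Δ·S = 22.0731.
(3,3): S=148.9500. Δ = (V_up−V_dn)/(S_up−S_dn) = (0.0000−0.0000)/(174.2715−90.8595) = 0.0000. V = [p*·0.0000 + (1−p*)·0.0000]/1.06 = 0.0000. B = V − Δ·S = 0.0000.
(2,0): S=34.6053. Δ = (V_up−V_dn)/(S_up−S_dn) = (14.7665−34.1455)/(40.4882−21.1092) = -1.0000. V = [p*·14.7665 + (1−p*)·34.1455]/1.06 = 17.5218. B = V − Δ·S = 52.1271.
(2,1): S=66.3741. Δ = (V_up−V_dn)/(S_up−S_dn) = (2.0753−14.7665)/(77.6577−40.4882) = -0.3414. V = [p*·2.0753 + (1−p*)·14.7665]/1.06 = 4.3096. B = V − Δ·S = 26.9726.
(2,2): S=127.3077. Δ = (V_up−V_dn)/(S_up−S_dn) = (0.0000−2.0753)/(148.9500−77.6577) = -0.0291. V = [p*·0.0000 + (1−p*)·2.0753]/1.06 = 0.3846. B = V − Δ·S = 4.0904.
(1,0): S=56.7300. Δ = (V_up−V_dn)/(S_up−S_dn) = (4.3096−17.5218)/(66.3741−34.6053) = -0.4159. V = [p*·4.3096 + (1−p*)·17.5218]/1.06 = 6.5140. B = V − Δ·S = 30.1072.
(1,1): S=108.8100. Δ = (V_up−V_dn)/(S_up−S_dn) = (0.3846−4.3096)/(127.3077−66.3741) = -0.0644. V = [p*·0.3846 + (1−p*)·4.3096]/1.06 = 1.0901. B = V − Δ·S = 8.0991.
(0,0): S=93.0000. Δ = (V_up−V_dn)/(S_up−S_dn) = (1.0901−6.5140)/(108.8100−56.7300) = -0.1041. V = [p*·1.0901 + (1−p*)·6.5140]/1.06 = 2.0335. B = V − Δ·S = 11.7190.
Root portfolio cost Δ·93+B reproduces V0=2.0335.

(0,0): Delta=-0.1041 Bond=11.7190
(1,0): Delta=-0.4159 Bond=30.1072
(1,1): Delta=-0.0644 Bond=8.0991
(2,0): Delta=-1.0000 Bond=52.1271
(2,1): Delta=-0.3414 Bond=26.9726
(2,2): Delta=-0.0291 Bond=4.0904
(3,0): Delta=-1.0000 Bond=55.2547
(3,1): Delta=-1.0000 Bond=55.2547
(3,2): Delta=-0.2575 Bond=22.0731
(3,3): Delta=0.0000 Bond=0.0000
V0=2.0335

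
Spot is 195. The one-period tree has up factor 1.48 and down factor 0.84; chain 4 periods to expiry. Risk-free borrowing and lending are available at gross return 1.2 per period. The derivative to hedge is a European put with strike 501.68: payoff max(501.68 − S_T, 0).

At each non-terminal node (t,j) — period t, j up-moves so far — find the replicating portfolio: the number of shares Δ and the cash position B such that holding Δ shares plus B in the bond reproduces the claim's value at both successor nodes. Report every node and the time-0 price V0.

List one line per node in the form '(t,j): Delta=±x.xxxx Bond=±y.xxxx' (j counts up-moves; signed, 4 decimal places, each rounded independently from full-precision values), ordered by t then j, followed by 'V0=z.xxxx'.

Risk-neutral probability p* = (R−d)/(u−d) = (1.2−0.84)/(1.48−0.84) = 0.5625.
Terminal payoffs: V(4,0)=404.5951, V(4,1)=330.6256, V(4,2)=200.2985, V(4,3)=0.0000, V(4,4)=0.0000
  t=3,j=0: stock 115.5773 → up 171.0544 (V=330.6256), down 97.0849 (V=404.5951). Price 302.4894; hedge Δ=-1.0000, bond B=418.0667.
  t=3,j=1: stock 203.6362 → up 301.3815 (V=200.2985), down 171.0544 (V=330.6256). Price 214.4305; hedge Δ=-1.0000, bond B=418.0667.
  t=3,j=2: stock 358.7875 → up 531.0055 (V=0.0000), down 301.3815 (V=200.2985). Price 73.0255; hedge Δ=-0.8723, bond B=385.9919.
  t=3,j=3: stock 632.1494 → up 935.5812 (V=0.0000), down 531.0055 (V=0.0000). Price 0.0000; hedge Δ=0.0000, bond B=0.0000.
  t=2,j=0: stock 137.5920 → up 203.6362 (V=214.4305), down 115.5773 (V=302.4894). Price 210.7969; hedge Δ=-1.0000, bond B=348.3889.
  t=2,j=1: stock 242.4240 → up 358.7875 (V=73.0255), down 203.6362 (V=214.4305). Price 112.4085; hedge Δ=-0.9114, bond B=333.3538.
  t=2,j=2: stock 427.1280 → up 632.1494 (V=0.0000), down 358.7875 (V=73.0255). Price 26.6239; hedge Δ=-0.2671, bond B=140.7262.
  t=1,j=0: stock 163.8000 → up 242.4240 (V=112.4085), down 137.5920 (V=210.7969). Price 129.5445; hedge Δ=-0.9385, bond B=283.2764.
  t=1,j=1: stock 288.6000 → up 427.1280 (V=26.6239), down 242.4240 (V=112.4085). Price 53.4622; hedge Δ=-0.4644, bond B=187.5007.
  t=0,j=0: stock 195.0000 → up 288.6000 (V=53.4622), down 163.8000 (V=129.5445). Price 72.2902; hedge Δ=-0.6096, bond B=191.1688.
Root portfolio cost Δ·195+B reproduces V0=72.2902.

(0,0): Delta=-0.6096 Bond=191.1688
(1,0): Delta=-0.9385 Bond=283.2764
(1,1): Delta=-0.4644 Bond=187.5007
(2,0): Delta=-1.0000 Bond=348.3889
(2,1): Delta=-0.9114 Bond=333.3538
(2,2): Delta=-0.2671 Bond=140.7262
(3,0): Delta=-1.0000 Bond=418.0667
(3,1): Delta=-1.0000 Bond=418.0667
(3,2): Delta=-0.8723 Bond=385.9919
(3,3): Delta=0.0000 Bond=0.0000
V0=72.2902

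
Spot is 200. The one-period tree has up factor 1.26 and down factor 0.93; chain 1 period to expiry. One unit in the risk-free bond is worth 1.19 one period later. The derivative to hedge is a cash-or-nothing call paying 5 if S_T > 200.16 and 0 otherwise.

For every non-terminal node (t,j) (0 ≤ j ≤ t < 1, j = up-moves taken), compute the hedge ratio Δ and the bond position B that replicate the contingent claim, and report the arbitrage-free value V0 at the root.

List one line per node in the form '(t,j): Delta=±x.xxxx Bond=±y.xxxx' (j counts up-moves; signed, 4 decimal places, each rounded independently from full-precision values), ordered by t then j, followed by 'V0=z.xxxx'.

Under the risk-neutral measure, an up-move has probability p* = (R−d)/(u−d) = 0.7879 and values discount at R = 1.19.
Terminal values V(1,·): V(1,0)=0.0000, V(1,1)=5.0000
Node (0,0) S=200.0000: V=(p*·5.0000+(1−p*)·0.0000)/1.19=3.3104; Δ=(5.0000−0.0000)/(252.0000−186.0000)=0.0758; B=V−Δ·S=-11.8411
Self-financing check: at every node Δ·S+B equals the discounted successor values.

(0,0): Delta=0.0758 Bond=-11.8411
V0=3.3104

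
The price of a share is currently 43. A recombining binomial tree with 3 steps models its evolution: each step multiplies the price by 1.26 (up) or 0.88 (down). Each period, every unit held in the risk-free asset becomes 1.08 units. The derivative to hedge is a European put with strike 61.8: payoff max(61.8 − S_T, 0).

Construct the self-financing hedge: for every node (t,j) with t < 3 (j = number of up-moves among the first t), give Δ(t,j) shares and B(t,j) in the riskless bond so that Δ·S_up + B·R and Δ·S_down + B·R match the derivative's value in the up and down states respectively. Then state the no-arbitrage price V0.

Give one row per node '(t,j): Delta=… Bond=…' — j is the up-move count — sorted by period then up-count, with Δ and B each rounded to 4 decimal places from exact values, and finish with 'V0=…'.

(0,0): Delta=-0.6480 Bond=36.7270
(1,0): Delta=-1.0000 Bond=52.9835
(1,1): Delta=-0.4268 Bond=27.6787
(2,0): Delta=-1.0000 Bond=57.2222
(2,1): Delta=-1.0000 Bond=57.2222
(2,2): Delta=-0.0665 Bond=5.2967
V0=8.8615

No-arbitrage ⇒ martingale measure with p* = (R−d)/(u−d) = 0.5263.
At expiry t=3: V(3,0)=32.4967, V(3,1)=19.8430, V(3,2)=1.7252, V(3,3)=0.0000
Node (2,0) S=33.2992: V=(p*·19.8430+(1−p*)·32.4967)/1.08=23.9230; Δ=(19.8430−32.4967)/(41.9570−29.3033)=-1.0000; B=V−Δ·S=57.2222
Node (2,1) S=47.6784: V=(p*·1.7252+(1−p*)·19.8430)/1.08=9.5438; Δ=(1.7252−19.8430)/(60.0748−41.9570)=-1.0000; B=V−Δ·S=57.2222
Node (2,2) S=68.2668: V=(p*·0.0000+(1−p*)·1.7252)/1.08=0.7567; Δ=(0.0000−1.7252)/(86.0162−60.0748)=-0.0665; B=V−Δ·S=5.2967
Node (1,0) S=37.8400: V=(p*·9.5438+(1−p*)·23.9230)/1.08=15.1435; Δ=(9.5438−23.9230)/(47.6784−33.2992)=-1.0000; B=V−Δ·S=52.9835
Node (1,1) S=54.1800: V=(p*·0.7567+(1−p*)·9.5438)/1.08=4.5546; Δ=(0.7567−9.5438)/(68.2668−47.6784)=-0.4268; B=V−Δ·S=27.6787
Node (0,0) S=43.0000: V=(p*·4.5546+(1−p*)·15.1435)/1.08=8.8615; Δ=(4.5546−15.1435)/(54.1800−37.8400)=-0.6480; B=V−Δ·S=36.7270
Root portfolio cost Δ·43+B reproduces V0=8.8615.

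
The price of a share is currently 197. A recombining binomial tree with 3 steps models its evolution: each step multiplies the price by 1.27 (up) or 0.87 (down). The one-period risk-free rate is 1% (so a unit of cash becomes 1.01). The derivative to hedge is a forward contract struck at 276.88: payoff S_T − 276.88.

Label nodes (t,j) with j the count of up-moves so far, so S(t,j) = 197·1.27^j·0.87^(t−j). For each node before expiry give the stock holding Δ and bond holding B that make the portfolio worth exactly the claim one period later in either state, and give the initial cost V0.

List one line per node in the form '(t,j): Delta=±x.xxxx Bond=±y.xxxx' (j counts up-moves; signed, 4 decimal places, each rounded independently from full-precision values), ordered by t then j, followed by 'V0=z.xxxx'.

Risk-neutral probability p* = (R−d)/(u−d) = (1.01−0.87)/(1.27−0.87) = 0.3500.
Terminal payoffs: V(3,0)=-147.1549, V(3,1)=-87.5112, V(3,2)=-0.4451, V(3,3)=126.6515
Node (2,0) S=149.1093: V=(p*·-87.5112+(1−p*)·-147.1549)/1.01=-125.0293; Δ=(-87.5112−-147.1549)/(189.3688−129.7251)=1.0000; B=V−Δ·S=-274.1386
Node (2,1) S=217.6653: V=(p*·-0.4451+(1−p*)·-87.5112)/1.01=-56.4733; Δ=(-0.4451−-87.5112)/(276.4349−189.3688)=1.0000; B=V−Δ·S=-274.1386
Node (2,2) S=317.7413: V=(p*·126.6515+(1−p*)·-0.4451)/1.01=43.6027; Δ=(126.6515−-0.4451)/(403.5315−276.4349)=1.0000; B=V−Δ·S=-274.1386
Node (1,0) S=171.3900: V=(p*·-56.4733+(1−p*)·-125.0293)/1.01=-100.0344; Δ=(-56.4733−-125.0293)/(217.6653−149.1093)=1.0000; B=V−Δ·S=-271.4244
Node (1,1) S=250.1900: V=(p*·43.6027+(1−p*)·-56.4733)/1.01=-21.2344; Δ=(43.6027−-56.4733)/(317.7413−217.6653)=1.0000; B=V−Δ·S=-271.4244
Node (0,0) S=197.0000: V=(p*·-21.2344+(1−p*)·-100.0344)/1.01=-71.7370; Δ=(-21.2344−-100.0344)/(250.1900−171.3900)=1.0000; B=V−Δ·S=-268.7370
Root portfolio cost Δ·197+B reproduces V0=-71.7370.

(0,0): Delta=1.0000 Bond=-268.7370
(1,0): Delta=1.0000 Bond=-271.4244
(1,1): Delta=1.0000 Bond=-271.4244
(2,0): Delta=1.0000 Bond=-274.1386
(2,1): Delta=1.0000 Bond=-274.1386
(2,2): Delta=1.0000 Bond=-274.1386
V0=-71.7370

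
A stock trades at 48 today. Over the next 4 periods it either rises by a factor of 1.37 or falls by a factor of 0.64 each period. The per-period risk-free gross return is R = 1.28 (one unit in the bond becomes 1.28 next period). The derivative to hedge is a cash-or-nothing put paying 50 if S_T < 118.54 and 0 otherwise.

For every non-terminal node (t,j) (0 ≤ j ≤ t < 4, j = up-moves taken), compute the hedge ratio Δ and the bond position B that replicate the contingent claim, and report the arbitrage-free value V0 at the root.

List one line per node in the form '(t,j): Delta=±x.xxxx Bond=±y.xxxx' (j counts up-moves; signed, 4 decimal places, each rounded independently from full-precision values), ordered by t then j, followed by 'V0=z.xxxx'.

(0,0): Delta=-0.4585 Bond=29.6307
(1,0): Delta=0.0000 Bond=23.8419
(1,1): Delta=-0.4886 Bond=39.9080
(2,0): Delta=0.0000 Bond=30.5176
(2,1): Delta=0.0000 Bond=30.5176
(2,2): Delta=-0.5207 Bond=53.9741
(3,0): Delta=0.0000 Bond=39.0625
(3,1): Delta=0.0000 Bond=39.0625
(3,2): Delta=0.0000 Bond=39.0625
(3,3): Delta=-0.5549 Bond=73.3091
V0=7.6222

Risk-neutral probability p* = (R−d)/(u−d) = (1.28−0.64)/(1.37−0.64) = 0.8767.
Terminal values V(4,·): V(4,0)=50.0000, V(4,1)=50.0000, V(4,2)=50.0000, V(4,3)=50.0000, V(4,4)=0.0000
(3,0): S=12.5829. Δ = (V_up−V_dn)/(S_up−S_dn) = (50.0000−50.0000)/(17.2386−8.0531) = 0.0000. V = [p*·50.0000 + (1−p*)·50.0000]/1.28 = 39.0625. B = V − Δ·S = 39.0625.
(3,1): S=26.9353. Δ = (V_up−V_dn)/(S_up−S_dn) = (50.0000−50.0000)/(36.9014−17.2386) = 0.0000. V = [p*·50.0000 + (1−p*)·50.0000]/1.28 = 39.0625. B = V − Δ·S = 39.0625.
(3,2): S=57.6584. Δ = (V_up−V_dn)/(S_up−S_dn) = (50.0000−50.0000)/(78.9920−36.9014) = 0.0000. V = [p*·50.0000 + (1−p*)·50.0000]/1.28 = 39.0625. B = V − Δ·S = 39.0625.
(3,3): S=123.4249. Δ = (V_up−V_dn)/(S_up−S_dn) = (0.0000−50.0000)/(169.0922−78.9920) = -0.5549. V = [p*·0.0000 + (1−p*)·50.0000]/1.28 = 4.8159. B = V − Δ·S = 73.3091.
(2,0): S=19.6608. Δ = (V_up−V_dn)/(S_up−S_dn) = (39.0625−39.0625)/(26.9353−12.5829) = 0.0000. V = [p*·39.0625 + (1−p*)·39.0625]/1.28 = 30.5176. B = V − Δ·S = 30.5176.
(2,1): S=42.0864. Δ = (V_up−V_dn)/(S_up−S_dn) = (39.0625−39.0625)/(57.6584−26.9353) = 0.0000. V = [p*·39.0625 + (1−p*)·39.0625]/1.28 = 30.5176. B = V − Δ·S = 30.5176.
(2,2): S=90.0912. Δ = (V_up−V_dn)/(S_up−S_dn) = (4.8159−39.0625)/(123.4249−57.6584) = -0.5207. V = [p*·4.8159 + (1−p*)·39.0625]/1.28 = 7.0610. B = V − Δ·S = 53.9741.
(1,0): S=30.7200. Δ = (V_up−V_dn)/(S_up−S_dn) = (30.5176−30.5176)/(42.0864−19.6608) = 0.0000. V = [p*·30.5176 + (1−p*)·30.5176]/1.28 = 23.8419. B = V − Δ·S = 23.8419.
(1,1): S=65.7600. Δ = (V_up−V_dn)/(S_up−S_dn) = (7.0610−30.5176)/(90.0912−42.0864) = -0.4886. V = [p*·7.0610 + (1−p*)·30.5176]/1.28 = 7.7757. B = V − Δ·S = 39.9080.
(0,0): S=48.0000. Δ = (V_up−V_dn)/(S_up−S_dn) = (7.7757−23.8419)/(65.7600−30.7200) = -0.4585. V = [p*·7.7757 + (1−p*)·23.8419]/1.28 = 7.6222. B = V − Δ·S = 29.6307.
The time-0 hedge costs 7.6222, which is the no-arbitrage price.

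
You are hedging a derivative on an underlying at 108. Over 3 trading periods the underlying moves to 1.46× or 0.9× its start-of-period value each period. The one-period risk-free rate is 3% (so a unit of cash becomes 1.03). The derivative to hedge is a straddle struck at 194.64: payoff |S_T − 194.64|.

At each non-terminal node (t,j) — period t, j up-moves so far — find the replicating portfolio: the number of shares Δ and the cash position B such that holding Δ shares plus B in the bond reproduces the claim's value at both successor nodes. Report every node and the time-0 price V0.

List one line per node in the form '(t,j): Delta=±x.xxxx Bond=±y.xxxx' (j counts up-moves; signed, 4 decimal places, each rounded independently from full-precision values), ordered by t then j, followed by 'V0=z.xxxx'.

Risk-neutral probability p* = (R−d)/(u−d) = (1.03−0.9)/(1.46−0.9) = 0.2321.
Terminal values V(3,·): V(3,0)=115.9080, V(3,1)=66.9192, V(3,2)=12.5515, V(3,3)=141.4707
Node (2,0) S=87.4800: V=(p*·66.9192+(1−p*)·115.9080)/1.03=101.4909; Δ=(66.9192−115.9080)/(127.7208−78.7320)=-1.0000; B=V−Δ·S=188.9709
Node (2,1) S=141.9120: V=(p*·12.5515+(1−p*)·66.9192)/1.03=52.7166; Δ=(12.5515−66.9192)/(207.1915−127.7208)=-0.6841; B=V−Δ·S=149.8018
Node (2,2) S=230.2128: V=(p*·141.4707+(1−p*)·12.5515)/1.03=41.2419; Δ=(141.4707−12.5515)/(336.1107−207.1915)=1.0000; B=V−Δ·S=-188.9709
Node (1,0) S=97.2000: V=(p*·52.7166+(1−p*)·101.4909)/1.03=87.5420; Δ=(52.7166−101.4909)/(141.9120−87.4800)=-0.8961; B=V−Δ·S=174.6389
Node (1,1) S=157.6800: V=(p*·41.2419+(1−p*)·52.7166)/1.03=48.5950; Δ=(41.2419−52.7166)/(230.2128−141.9120)=-0.1300; B=V−Δ·S=69.0856
Node (0,0) S=108.0000: V=(p*·48.5950+(1−p*)·87.5420)/1.03=76.2143; Δ=(48.5950−87.5420)/(157.6800−97.2000)=-0.6440; B=V−Δ·S=145.7626
Check: Δ(0,0)·S0 + B(0,0) = 76.2143 = V0.

(0,0): Delta=-0.6440 Bond=145.7626
(1,0): Delta=-0.8961 Bond=174.6389
(1,1): Delta=-0.1300 Bond=69.0856
(2,0): Delta=-1.0000 Bond=188.9709
(2,1): Delta=-0.6841 Bond=149.8018
(2,2): Delta=1.0000 Bond=-188.9709
V0=76.2143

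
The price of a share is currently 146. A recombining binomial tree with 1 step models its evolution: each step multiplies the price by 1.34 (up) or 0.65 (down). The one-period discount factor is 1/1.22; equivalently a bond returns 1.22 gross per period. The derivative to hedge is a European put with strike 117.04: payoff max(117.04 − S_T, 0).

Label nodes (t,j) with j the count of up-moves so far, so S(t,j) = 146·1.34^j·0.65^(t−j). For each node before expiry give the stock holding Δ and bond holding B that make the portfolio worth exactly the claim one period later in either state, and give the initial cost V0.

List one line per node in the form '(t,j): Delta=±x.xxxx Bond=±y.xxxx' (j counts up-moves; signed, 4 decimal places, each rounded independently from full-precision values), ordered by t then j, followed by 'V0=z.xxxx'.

No-arbitrage ⇒ martingale measure with p* = (R−d)/(u−d) = 0.8261.
At expiry t=1: V(1,0)=22.1400, V(1,1)=0.0000
  t=0,j=0: stock 146.0000 → up 195.6400 (V=0.0000), down 94.9000 (V=22.1400). Price 3.1561; hedge Δ=-0.2198, bond B=35.2431.
The time-0 hedge costs 3.1561, which is the no-arbitrage price.

(0,0): Delta=-0.2198 Bond=35.2431
V0=3.1561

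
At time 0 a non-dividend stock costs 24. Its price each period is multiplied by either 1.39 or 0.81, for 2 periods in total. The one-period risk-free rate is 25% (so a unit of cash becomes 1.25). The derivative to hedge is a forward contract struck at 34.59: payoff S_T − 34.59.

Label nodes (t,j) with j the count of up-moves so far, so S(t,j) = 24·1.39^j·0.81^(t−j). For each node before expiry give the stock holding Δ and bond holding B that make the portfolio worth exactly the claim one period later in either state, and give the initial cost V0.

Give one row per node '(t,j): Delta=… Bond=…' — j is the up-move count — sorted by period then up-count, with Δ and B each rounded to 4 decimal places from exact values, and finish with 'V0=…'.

Under the risk-neutral measure, an up-move has probability p* = (R−d)/(u−d) = 0.7586 and values discount at R = 1.25.
Terminal values V(2,·): V(2,0)=-18.8436, V(2,1)=-7.5684, V(2,2)=11.7804
Node (1,0) S=19.4400: V=(p*·-7.5684+(1−p*)·-18.8436)/1.25=-8.2320; Δ=(-7.5684−-18.8436)/(27.0216−15.7464)=1.0000; B=V−Δ·S=-27.6720
Node (1,1) S=33.3600: V=(p*·11.7804+(1−p*)·-7.5684)/1.25=5.6880; Δ=(11.7804−-7.5684)/(46.3704−27.0216)=1.0000; B=V−Δ·S=-27.6720
Node (0,0) S=24.0000: V=(p*·5.6880+(1−p*)·-8.2320)/1.25=1.8624; Δ=(5.6880−-8.2320)/(33.3600−19.4400)=1.0000; B=V−Δ·S=-22.1376
Check: Δ(0,0)·S0 + B(0,0) = 1.8624 = V0.

(0,0): Delta=1.0000 Bond=-22.1376
(1,0): Delta=1.0000 Bond=-27.6720
(1,1): Delta=1.0000 Bond=-27.6720
V0=1.8624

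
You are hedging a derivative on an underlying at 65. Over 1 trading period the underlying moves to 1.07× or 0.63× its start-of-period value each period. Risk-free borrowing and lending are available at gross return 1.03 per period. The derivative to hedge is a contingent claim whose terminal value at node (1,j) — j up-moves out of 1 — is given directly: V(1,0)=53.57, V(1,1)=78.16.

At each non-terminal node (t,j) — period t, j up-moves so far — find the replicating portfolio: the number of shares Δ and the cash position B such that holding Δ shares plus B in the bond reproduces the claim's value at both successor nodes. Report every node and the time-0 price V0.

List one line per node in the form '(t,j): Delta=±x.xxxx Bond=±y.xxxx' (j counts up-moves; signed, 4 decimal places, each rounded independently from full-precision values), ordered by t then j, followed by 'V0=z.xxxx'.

(0,0): Delta=0.8598 Bond=17.8268
V0=73.7132

No-arbitrage ⇒ martingale measure with p* = (R−d)/(u−d) = 0.9091.
Terminal values V(1,·): V(1,0)=53.5700, V(1,1)=78.1600
  t=0,j=0: stock 65.0000 → up 69.5500 (V=78.1600), down 40.9500 (V=53.5700). Price 73.7132; hedge Δ=0.8598, bond B=17.8268.
Root portfolio cost Δ·65+B reproduces V0=73.7132.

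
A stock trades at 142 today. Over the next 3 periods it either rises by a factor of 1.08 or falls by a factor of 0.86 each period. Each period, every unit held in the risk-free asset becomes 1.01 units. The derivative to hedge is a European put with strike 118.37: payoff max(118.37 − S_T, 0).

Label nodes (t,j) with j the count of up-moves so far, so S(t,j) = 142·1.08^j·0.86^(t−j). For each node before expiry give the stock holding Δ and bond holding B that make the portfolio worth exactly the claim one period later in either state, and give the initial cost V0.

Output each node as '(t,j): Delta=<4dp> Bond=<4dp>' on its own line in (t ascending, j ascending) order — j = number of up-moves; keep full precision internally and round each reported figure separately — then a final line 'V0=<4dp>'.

(0,0): Delta=-0.1407 Bond=21.8542
(1,0): Delta=-0.3952 Bond=53.1462
(1,1): Delta=-0.0462 Bond=7.5717
(2,0): Delta=-1.0000 Bond=117.1980
(2,1): Delta=-0.1704 Bond=24.0348
(2,2): Delta=0.0000 Bond=0.0000
V0=1.8709

Since d<R<u, set p* = (R−d)/(u−d) = 0.6818; price each node as the discounted p*-expectation of its children.
Terminal values V(3,·): V(3,0)=28.0500, V(3,1)=4.9449, V(3,2)=0.0000, V(3,3)=0.0000
(2,0): S=105.0232. Δ = (V_up−V_dn)/(S_up−S_dn) = (4.9449−28.0500)/(113.4251−90.3200) = -1.0000. V = [p*·4.9449 + (1−p*)·28.0500]/1.01 = 12.1748. B = V − Δ·S = 117.1980.
(2,1): S=131.8896. Δ = (V_up−V_dn)/(S_up−S_dn) = (0.0000−4.9449)/(142.4408−113.4251) = -0.1704. V = [p*·0.0000 + (1−p*)·4.9449]/1.01 = 1.5578. B = V − Δ·S = 24.0348.
(2,2): S=165.6288. Δ = (V_up−V_dn)/(S_up−S_dn) = (0.0000−0.0000)/(178.8791−142.4408) = 0.0000. V = [p*·0.0000 + (1−p*)·0.0000]/1.01 = 0.0000. B = V − Δ·S = 0.0000.
(1,0): S=122.1200. Δ = (V_up−V_dn)/(S_up−S_dn) = (1.5578−12.1748)/(131.8896−105.0232) = -0.3952. V = [p*·1.5578 + (1−p*)·12.1748]/1.01 = 4.8871. B = V − Δ·S = 53.1462.
(1,1): S=153.3600. Δ = (V_up−V_dn)/(S_up−S_dn) = (0.0000−1.5578)/(165.6288−131.8896) = -0.0462. V = [p*·0.0000 + (1−p*)·1.5578]/1.01 = 0.4908. B = V − Δ·S = 7.5717.
(0,0): S=142.0000. Δ = (V_up−V_dn)/(S_up−S_dn) = (0.4908−4.8871)/(153.3600−122.1200) = -0.1407. V = [p*·0.4908 + (1−p*)·4.8871]/1.01 = 1.8709. B = V − Δ·S = 21.8542.
Root portfolio cost Δ·142+B reproduces V0=1.8709.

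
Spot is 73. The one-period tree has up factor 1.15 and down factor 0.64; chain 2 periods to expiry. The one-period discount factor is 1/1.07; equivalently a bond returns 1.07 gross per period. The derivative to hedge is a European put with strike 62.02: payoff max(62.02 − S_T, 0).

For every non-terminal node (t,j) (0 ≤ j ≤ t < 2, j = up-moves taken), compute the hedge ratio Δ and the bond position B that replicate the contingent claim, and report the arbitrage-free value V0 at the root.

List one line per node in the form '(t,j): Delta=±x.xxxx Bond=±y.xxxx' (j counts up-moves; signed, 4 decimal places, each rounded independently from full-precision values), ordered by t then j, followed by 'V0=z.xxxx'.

Risk-neutral probability p* = (R−d)/(u−d) = (1.07−0.64)/(1.15−0.64) = 0.8431.
Payoff layer (t=2): V(2,0)=32.1192, V(2,1)=8.2920, V(2,2)=0.0000
  t=1,j=0: stock 46.7200 → up 53.7280 (V=8.2920), down 29.9008 (V=32.1192). Price 11.2426; hedge Δ=-1.0000, bond B=57.9626.
  t=1,j=1: stock 83.9500 → up 96.5425 (V=0.0000), down 53.7280 (V=8.2920). Price 1.2156; hedge Δ=-0.1937, bond B=17.4744.
  t=0,j=0: stock 73.0000 → up 83.9500 (V=1.2156), down 46.7200 (V=11.2426). Price 2.6061; hedge Δ=-0.2693, bond B=22.2668.
The time-0 hedge costs 2.6061, which is the no-arbitrage price.

(0,0): Delta=-0.2693 Bond=22.2668
(1,0): Delta=-1.0000 Bond=57.9626
(1,1): Delta=-0.1937 Bond=17.4744
V0=2.6061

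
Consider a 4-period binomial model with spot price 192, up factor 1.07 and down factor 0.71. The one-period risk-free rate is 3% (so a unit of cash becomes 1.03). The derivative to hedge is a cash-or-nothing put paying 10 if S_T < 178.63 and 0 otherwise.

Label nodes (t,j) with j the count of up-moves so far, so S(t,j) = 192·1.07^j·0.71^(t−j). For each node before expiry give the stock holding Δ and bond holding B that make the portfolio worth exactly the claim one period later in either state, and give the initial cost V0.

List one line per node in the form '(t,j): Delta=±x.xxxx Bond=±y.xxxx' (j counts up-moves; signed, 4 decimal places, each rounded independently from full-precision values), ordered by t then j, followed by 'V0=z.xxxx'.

(0,0): Delta=-0.0930 Bond=21.1918
(1,0): Delta=0.0000 Bond=9.1514
(1,1): Delta=-0.1007 Bond=23.4121
(2,0): Delta=0.0000 Bond=9.4260
(2,1): Delta=0.0000 Bond=9.4260
(2,2): Delta=-0.1091 Bond=25.9505
(3,0): Delta=0.0000 Bond=9.7087
(3,1): Delta=0.0000 Bond=9.7087
(3,2): Delta=0.0000 Bond=9.7087
(3,3): Delta=-0.1181 Bond=28.8565
V0=3.3381

Under the risk-neutral measure, an up-move has probability p* = (R−d)/(u−d) = 0.8889 and values discount at R = 1.03.
Payoff layer (t=4): V(4,0)=10.0000, V(4,1)=10.0000, V(4,2)=10.0000, V(4,3)=10.0000, V(4,4)=0.0000
Node (3,0) S=68.7189: V=(p*·10.0000+(1−p*)·10.0000)/1.03=9.7087; Δ=(10.0000−10.0000)/(73.5292−48.7904)=0.0000; B=V−Δ·S=9.7087
Node (3,1) S=103.5623: V=(p*·10.0000+(1−p*)·10.0000)/1.03=9.7087; Δ=(10.0000−10.0000)/(110.8117−73.5292)=0.0000; B=V−Δ·S=9.7087
Node (3,2) S=156.0728: V=(p*·10.0000+(1−p*)·10.0000)/1.03=9.7087; Δ=(10.0000−10.0000)/(166.9979−110.8117)=0.0000; B=V−Δ·S=9.7087
Node (3,3) S=235.2083: V=(p*·0.0000+(1−p*)·10.0000)/1.03=1.0787; Δ=(0.0000−10.0000)/(251.6728−166.9979)=-0.1181; B=V−Δ·S=28.8565
Node (2,0) S=96.7872: V=(p*·9.7087+(1−p*)·9.7087)/1.03=9.4260; Δ=(9.7087−9.7087)/(103.5623−68.7189)=0.0000; B=V−Δ·S=9.4260
Node (2,1) S=145.8624: V=(p*·9.7087+(1−p*)·9.7087)/1.03=9.4260; Δ=(9.7087−9.7087)/(156.0728−103.5623)=0.0000; B=V−Δ·S=9.4260
Node (2,2) S=219.8208: V=(p*·1.0787+(1−p*)·9.7087)/1.03=1.9783; Δ=(1.0787−9.7087)/(235.2083−156.0728)=-0.1091; B=V−Δ·S=25.9505
Node (1,0) S=136.3200: V=(p*·9.4260+(1−p*)·9.4260)/1.03=9.1514; Δ=(9.4260−9.4260)/(145.8624−96.7872)=0.0000; B=V−Δ·S=9.1514
Node (1,1) S=205.4400: V=(p*·1.9783+(1−p*)·9.4260)/1.03=2.7241; Δ=(1.9783−9.4260)/(219.8208−145.8624)=-0.1007; B=V−Δ·S=23.4121
Node (0,0) S=192.0000: V=(p*·2.7241+(1−p*)·9.1514)/1.03=3.3381; Δ=(2.7241−9.1514)/(205.4400−136.3200)=-0.0930; B=V−Δ·S=21.1918
Self-financing check: at every node Δ·S+B equals the discounted successor values.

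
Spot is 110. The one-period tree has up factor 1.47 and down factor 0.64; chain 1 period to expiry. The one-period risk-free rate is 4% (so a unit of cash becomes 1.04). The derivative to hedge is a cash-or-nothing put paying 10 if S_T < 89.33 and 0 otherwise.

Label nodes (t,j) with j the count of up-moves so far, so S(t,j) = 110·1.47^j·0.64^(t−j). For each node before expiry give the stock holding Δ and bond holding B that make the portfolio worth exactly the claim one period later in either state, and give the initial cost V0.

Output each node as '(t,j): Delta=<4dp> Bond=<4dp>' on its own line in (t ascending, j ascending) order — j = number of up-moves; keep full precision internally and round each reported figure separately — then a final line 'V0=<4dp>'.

(0,0): Delta=-0.1095 Bond=17.0297
V0=4.9815

Since d<R<u, set p* = (R−d)/(u−d) = 0.4819; price each node as the discounted p*-expectation of its children.
At expiry t=1: V(1,0)=10.0000, V(1,1)=0.0000
(0,0): S=110.0000. Δ = (V_up−V_dn)/(S_up−S_dn) = (0.0000−10.0000)/(161.7000−70.4000) = -0.1095. V = [p*·0.0000 + (1−p*)·10.0000]/1.04 = 4.9815. B = V − Δ·S = 17.0297.
Root portfolio cost Δ·110+B reproduces V0=4.9815.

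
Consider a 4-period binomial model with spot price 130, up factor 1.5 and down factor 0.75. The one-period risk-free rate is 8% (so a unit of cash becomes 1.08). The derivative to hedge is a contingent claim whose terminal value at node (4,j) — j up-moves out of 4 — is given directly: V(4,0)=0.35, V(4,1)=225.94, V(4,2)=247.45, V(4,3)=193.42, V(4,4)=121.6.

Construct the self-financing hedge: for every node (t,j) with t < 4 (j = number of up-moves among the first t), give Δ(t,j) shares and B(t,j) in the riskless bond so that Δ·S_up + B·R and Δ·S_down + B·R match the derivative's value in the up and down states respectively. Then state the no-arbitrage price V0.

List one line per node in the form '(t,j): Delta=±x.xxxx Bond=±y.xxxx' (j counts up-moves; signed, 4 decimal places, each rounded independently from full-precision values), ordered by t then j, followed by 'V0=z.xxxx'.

(0,0): Delta=0.2022 Bond=121.8080
(1,0): Delta=0.8311 Bond=70.2338
(1,1): Delta=-0.1981 Bond=209.5948
(2,0): Delta=2.2926 Bond=-31.0230
(2,1): Delta=-0.0990 Bond=211.8759
(2,2): Delta=-0.2611 Bond=244.7997
(3,0): Delta=5.4844 Bond=-208.5556
(3,1): Delta=0.2615 Bond=189.2870
(3,2): Delta=-0.3284 Bond=279.1481
(3,3): Delta=-0.2183 Bond=245.5926
V0=148.0894

The replicating-portfolio and risk-neutral prices coincide; use p* = (1.08−0.75)/(1.5−0.75) = 0.4400 for the latter.
Payoff layer (t=4): V(4,0)=0.3500, V(4,1)=225.9400, V(4,2)=247.4500, V(4,3)=193.4200, V(4,4)=121.6000
  t=3,j=0: stock 54.8438 → up 82.2656 (V=225.9400), down 41.1328 (V=0.3500). Price 92.2311; hedge Δ=5.4844, bond B=-208.5556.
  t=3,j=1: stock 109.6875 → up 164.5312 (V=247.4500), down 82.2656 (V=225.9400). Price 217.9670; hedge Δ=0.2615, bond B=189.2870.
  t=3,j=2: stock 219.3750 → up 329.0625 (V=193.4200), down 164.5312 (V=247.4500). Price 207.1081; hedge Δ=-0.3284, bond B=279.1481.
  t=3,j=3: stock 438.7500 → up 658.1250 (V=121.6000), down 329.0625 (V=193.4200). Price 149.8326; hedge Δ=-0.2183, bond B=245.5926.
  t=2,j=0: stock 73.1250 → up 109.6875 (V=217.9670), down 54.8438 (V=92.2311). Price 136.6249; hedge Δ=2.2926, bond B=-31.0230.
  t=2,j=1: stock 146.2500 → up 219.3750 (V=207.1081), down 109.6875 (V=217.9670). Price 197.3973; hedge Δ=-0.0990, bond B=211.8759.
  t=2,j=2: stock 292.5000 → up 438.7500 (V=149.8326), down 219.3750 (V=207.1081). Price 168.4323; hedge Δ=-0.2611, bond B=244.7997.
  t=1,j=0: stock 97.5000 → up 146.2500 (V=197.3973), down 73.1250 (V=136.6249). Price 151.2637; hedge Δ=0.8311, bond B=70.2338.
  t=1,j=1: stock 195.0000 → up 292.5000 (V=168.4323), down 146.2500 (V=197.3973). Price 170.9747; hedge Δ=-0.1981, bond B=209.5948.
  t=0,j=0: stock 130.0000 → up 195.0000 (V=170.9747), down 97.5000 (V=151.2637). Price 148.0894; hedge Δ=0.2022, bond B=121.8080.
Root portfolio cost Δ·130+B reproduces V0=148.0894.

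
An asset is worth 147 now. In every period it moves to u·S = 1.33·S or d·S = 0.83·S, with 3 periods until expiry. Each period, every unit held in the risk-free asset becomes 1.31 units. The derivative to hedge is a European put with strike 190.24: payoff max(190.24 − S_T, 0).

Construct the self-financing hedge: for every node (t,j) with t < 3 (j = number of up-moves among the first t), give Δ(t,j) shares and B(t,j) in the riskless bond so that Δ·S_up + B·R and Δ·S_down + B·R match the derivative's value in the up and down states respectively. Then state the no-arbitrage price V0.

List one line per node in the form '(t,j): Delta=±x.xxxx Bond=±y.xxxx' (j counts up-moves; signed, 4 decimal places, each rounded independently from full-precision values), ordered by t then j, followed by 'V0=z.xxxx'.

(0,0): Delta=-0.0345 Bond=5.1836
(1,0): Delta=-0.6927 Bond=87.0987
(1,1): Delta=-0.0174 Bond=3.4444
(2,0): Delta=-1.0000 Bond=145.2214
(2,1): Delta=-0.6847 Bond=112.8026
(2,2): Delta=0.0000 Bond=0.0000
V0=0.1169

Since d<R<u, set p* = (R−d)/(u−d) = 0.9600; price each node as the discounted p*-expectation of its children.
Payoff layer (t=3): V(3,0)=106.1873, V(3,1)=55.5532, V(3,2)=0.0000, V(3,3)=0.0000
(2,0): S=101.2683. Δ = (V_up−V_dn)/(S_up−S_dn) = (55.5532−106.1873)/(134.6868−84.0527) = -1.0000. V = [p*·55.5532 + (1−p*)·106.1873]/1.31 = 43.9531. B = V − Δ·S = 145.2214.
(2,1): S=162.2733. Δ = (V_up−V_dn)/(S_up−S_dn) = (0.0000−55.5532)/(215.8235−134.6868) = -0.6847. V = [p*·0.0000 + (1−p*)·55.5532]/1.31 = 1.6963. B = V − Δ·S = 112.8026.
(2,2): S=260.0283. Δ = (V_up−V_dn)/(S_up−S_dn) = (0.0000−0.0000)/(345.8376−215.8235) = 0.0000. V = [p*·0.0000 + (1−p*)·0.0000]/1.31 = 0.0000. B = V − Δ·S = 0.0000.
(1,0): S=122.0100. Δ = (V_up−V_dn)/(S_up−S_dn) = (1.6963−43.9531)/(162.2733−101.2683) = -0.6927. V = [p*·1.6963 + (1−p*)·43.9531]/1.31 = 2.5852. B = V − Δ·S = 87.0987.
(1,1): S=195.5100. Δ = (V_up−V_dn)/(S_up−S_dn) = (0.0000−1.6963)/(260.0283−162.2733) = -0.0174. V = [p*·0.0000 + (1−p*)·1.6963]/1.31 = 0.0518. B = V − Δ·S = 3.4444.
(0,0): S=147.0000. Δ = (V_up−V_dn)/(S_up−S_dn) = (0.0518−2.5852)/(195.5100−122.0100) = -0.0345. V = [p*·0.0518 + (1−p*)·2.5852]/1.31 = 0.1169. B = V − Δ·S = 5.1836.
Check: Δ(0,0)·S0 + B(0,0) = 0.1169 = V0.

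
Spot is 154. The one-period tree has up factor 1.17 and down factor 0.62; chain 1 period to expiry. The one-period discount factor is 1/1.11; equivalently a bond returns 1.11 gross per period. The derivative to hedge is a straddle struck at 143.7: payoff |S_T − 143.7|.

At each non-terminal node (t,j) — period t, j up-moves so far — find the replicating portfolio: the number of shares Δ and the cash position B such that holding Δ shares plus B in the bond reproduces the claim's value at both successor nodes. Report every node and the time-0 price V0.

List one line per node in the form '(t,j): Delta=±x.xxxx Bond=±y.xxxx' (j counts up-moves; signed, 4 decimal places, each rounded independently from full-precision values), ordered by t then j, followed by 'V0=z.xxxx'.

No-arbitrage ⇒ martingale measure with p* = (R−d)/(u−d) = 0.8909.
Terminal values V(1,·): V(1,0)=48.2200, V(1,1)=36.4800
  t=0,j=0: stock 154.0000 → up 180.1800 (V=36.4800), down 95.4800 (V=48.2200). Price 34.0187; hedge Δ=-0.1386, bond B=55.3641.
Self-financing check: at every node Δ·S+B equals the discounted successor values.

(0,0): Delta=-0.1386 Bond=55.3641
V0=34.0187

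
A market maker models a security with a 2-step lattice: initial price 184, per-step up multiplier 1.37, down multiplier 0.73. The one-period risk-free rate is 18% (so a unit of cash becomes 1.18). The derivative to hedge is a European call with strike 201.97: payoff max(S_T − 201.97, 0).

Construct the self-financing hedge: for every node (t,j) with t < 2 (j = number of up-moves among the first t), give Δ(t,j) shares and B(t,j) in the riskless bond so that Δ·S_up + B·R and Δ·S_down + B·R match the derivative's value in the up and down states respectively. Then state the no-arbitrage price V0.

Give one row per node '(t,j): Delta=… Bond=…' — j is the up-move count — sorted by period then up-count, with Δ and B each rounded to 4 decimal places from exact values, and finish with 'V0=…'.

Risk-neutral probability p* = (R−d)/(u−d) = (1.18−0.73)/(1.37−0.73) = 0.7031.
Payoff layer (t=2): V(2,0)=0.0000, V(2,1)=0.0000, V(2,2)=143.3796
  t=1,j=0: stock 134.3200 → up 184.0184 (V=0.0000), down 98.0536 (V=0.0000). Price 0.0000; hedge Δ=0.0000, bond B=0.0000.
  t=1,j=1: stock 252.0800 → up 345.3496 (V=143.3796), down 184.0184 (V=0.0000). Price 85.4354; hedge Δ=0.8887, bond B=-138.5952.
  t=0,j=0: stock 184.0000 → up 252.0800 (V=85.4354), down 134.3200 (V=0.0000). Price 50.9083; hedge Δ=0.7255, bond B=-82.5845.
Root portfolio cost Δ·184+B reproduces V0=50.9083.

(0,0): Delta=0.7255 Bond=-82.5845
(1,0): Delta=0.0000 Bond=0.0000
(1,1): Delta=0.8887 Bond=-138.5952
V0=50.9083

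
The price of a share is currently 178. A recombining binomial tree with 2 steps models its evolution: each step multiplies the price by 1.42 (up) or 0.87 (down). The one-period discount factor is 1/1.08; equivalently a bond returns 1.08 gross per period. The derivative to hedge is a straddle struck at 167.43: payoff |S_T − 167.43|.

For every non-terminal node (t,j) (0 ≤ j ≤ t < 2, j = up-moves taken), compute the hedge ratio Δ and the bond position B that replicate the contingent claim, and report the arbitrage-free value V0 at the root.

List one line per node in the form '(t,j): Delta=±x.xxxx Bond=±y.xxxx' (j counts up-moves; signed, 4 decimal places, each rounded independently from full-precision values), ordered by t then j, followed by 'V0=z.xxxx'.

The replicating-portfolio and risk-neutral prices coincide; use p* = (1.08−0.87)/(1.42−0.87) = 0.3818 for the latter.
Terminal payoffs: V(2,0)=32.7018, V(2,1)=52.4712, V(2,2)=191.4892
(1,0): S=154.8600. Δ = (V_up−V_dn)/(S_up−S_dn) = (52.4712−32.7018)/(219.9012−134.7282) = 0.2321. V = [p*·52.4712 + (1−p*)·32.7018]/1.08 = 37.2686. B = V − Δ·S = 1.3243.
(1,1): S=252.7600. Δ = (V_up−V_dn)/(S_up−S_dn) = (191.4892−52.4712)/(358.9192−219.9012) = 1.0000. V = [p*·191.4892 + (1−p*)·52.4712]/1.08 = 97.7322. B = V − Δ·S = -155.0278.
(0,0): S=178.0000. Δ = (V_up−V_dn)/(S_up−S_dn) = (97.7322−37.2686)/(252.7600−154.8600) = 0.6176. V = [p*·97.7322 + (1−p*)·37.2686]/1.08 = 55.8840. B = V − Δ·S = -54.0498.
Each (Δ,B) replicates both successor values, so the strategy is self-financing and V0 is arbitrage-free.

(0,0): Delta=0.6176 Bond=-54.0498
(1,0): Delta=0.2321 Bond=1.3243
(1,1): Delta=1.0000 Bond=-155.0278
V0=55.8840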